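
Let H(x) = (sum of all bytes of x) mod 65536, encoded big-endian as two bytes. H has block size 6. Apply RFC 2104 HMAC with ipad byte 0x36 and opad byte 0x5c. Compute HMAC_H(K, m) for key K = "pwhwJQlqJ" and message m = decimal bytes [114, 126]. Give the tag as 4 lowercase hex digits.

Key "pwhwJQlqJ" = 70 77 68 77 4a 51 6c 71 4a is 9 bytes > B = 6, so hash it first: H(key) = 03 88, then zero-pad to 6 bytes: K' = 03 88 00 00 00 00.
K' ⊕ ipad = 35 be 36 36 36 36.  K' ⊕ opad = 5f d4 5c 5c 5c 5c.
Inner input = (K'⊕ipad) ∥ m = 35 be 36 36 36 36 ∥ 72 7e.
Inner hash: sum = 53+190+54+54+54+54+114+126 = 699 → 02 bb.
Outer input = (K'⊕opad) ∥ inner = 5f d4 5c 5c 5c 5c ∥ 02 bb.
Outer hash (tag): sum = 95+212+92+92+92+92+2+187 = 864 → 03 60.

0360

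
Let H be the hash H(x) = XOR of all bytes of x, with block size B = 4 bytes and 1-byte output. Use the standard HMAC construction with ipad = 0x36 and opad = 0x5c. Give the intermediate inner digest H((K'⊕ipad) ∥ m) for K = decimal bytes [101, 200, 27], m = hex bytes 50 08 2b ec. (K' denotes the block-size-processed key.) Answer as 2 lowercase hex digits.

Key decimal bytes [101, 200, 27] = 65 c8 1b is 3 bytes ≤ B = 4; zero-pad to 4 bytes: K' = 65 c8 1b 00.
K' ⊕ ipad = 53 fe 2d 36.
Inner input = 53 fe 2d 36 ∥ 50 08 2b ec.
Inner hash: XOR 53⊕fe⊕2d⊕36⊕50⊕08⊕2b⊕ec = 29.

29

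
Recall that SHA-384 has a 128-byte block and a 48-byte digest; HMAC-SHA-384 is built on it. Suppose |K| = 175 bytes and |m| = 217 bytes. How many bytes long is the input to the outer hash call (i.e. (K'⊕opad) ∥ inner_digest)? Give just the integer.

Key is 175 > 128 bytes, so it is hashed to 48 bytes then zero-padded to 128: |K'| = 128.
Outer input = (K'⊕opad) ∥ H(inner) → 128 + 48 = 176 bytes.

176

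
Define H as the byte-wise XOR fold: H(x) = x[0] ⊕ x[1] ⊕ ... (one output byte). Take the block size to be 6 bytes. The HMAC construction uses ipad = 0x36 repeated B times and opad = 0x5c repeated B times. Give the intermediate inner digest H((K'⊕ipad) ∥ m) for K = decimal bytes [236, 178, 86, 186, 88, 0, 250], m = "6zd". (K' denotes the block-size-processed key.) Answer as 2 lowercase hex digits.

38

Key decimal bytes [236, 178, 86, 186, 88, 0, 250] = ec b2 56 ba 58 00 fa is 7 bytes > B = 6, so hash it first: H(key) = 10, then zero-pad to 6 bytes: K' = 10 00 00 00 00 00.
K' ⊕ ipad = 26 36 36 36 36 36.
Inner input = 26 36 36 36 36 36 ∥ 36 7a 64.
Inner hash: XOR 26⊕36⊕36⊕36⊕36⊕36⊕36⊕7a⊕64 = 38.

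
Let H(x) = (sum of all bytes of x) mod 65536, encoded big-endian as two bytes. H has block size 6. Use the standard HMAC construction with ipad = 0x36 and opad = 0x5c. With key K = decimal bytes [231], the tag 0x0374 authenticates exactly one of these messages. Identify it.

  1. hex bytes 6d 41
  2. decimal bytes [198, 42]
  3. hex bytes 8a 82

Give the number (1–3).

3

Key decimal bytes [231] = e7 is 1 byte ≤ B = 6; zero-pad to 6 bytes: K' = e7 00 00 00 00 00.
K' ⊕ ipad = d1 36 36 36 36 36; K' ⊕ opad = bb 5c 5c 5c 5c 5c.
m1: inner = H(d1 36 36 36 36 36 6d 41) = 02 8d; tag = H(bb 5c 5c 5c 5c 5c 02 8d) = 0316
m2: inner = H(d1 36 36 36 36 36 c6 2a) = 02 cf; tag = H(bb 5c 5c 5c 5c 5c 02 cf) = 0358
m3: inner = H(d1 36 36 36 36 36 8a 82) = 02 eb; tag = H(bb 5c 5c 5c 5c 5c 02 eb) = 0374 ← matches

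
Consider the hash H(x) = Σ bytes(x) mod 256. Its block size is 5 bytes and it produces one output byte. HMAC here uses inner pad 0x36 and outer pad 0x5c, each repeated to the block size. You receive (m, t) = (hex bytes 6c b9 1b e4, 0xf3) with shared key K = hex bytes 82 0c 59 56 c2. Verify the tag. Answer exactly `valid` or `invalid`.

invalid

Key hex bytes 82 0c 59 56 c2 is exactly B = 5 bytes: K' = 82 0c 59 56 c2.
K' ⊕ ipad = b4 3a 6f 60 f4; K' ⊕ opad = de 50 05 0a 9e.
Inner hash: sum = 180+58+111+96+244+108+185+27+228 = 1237; mod 256 = 213 → d5.
Outer hash (recomputed tag): sum = 222+80+5+10+158+213 = 688; mod 256 = 176 → b0.
Recomputed tag = b0; claimed = f3 → mismatch.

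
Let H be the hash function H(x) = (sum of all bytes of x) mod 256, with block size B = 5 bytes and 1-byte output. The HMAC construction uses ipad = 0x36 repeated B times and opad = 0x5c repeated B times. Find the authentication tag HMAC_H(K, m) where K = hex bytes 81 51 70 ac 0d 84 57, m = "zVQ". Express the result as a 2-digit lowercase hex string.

d3

Key hex bytes 81 51 70 ac 0d 84 57 is 7 bytes > B = 5, so hash it first: H(key) = d6, then zero-pad to 5 bytes: K' = d6 00 00 00 00.
K' ⊕ ipad = e0 36 36 36 36.  K' ⊕ opad = 8a 5c 5c 5c 5c.
Inner input = (K'⊕ipad) ∥ m = e0 36 36 36 36 ∥ 7a 56 51.
Inner hash: sum = 224+54+54+54+54+122+86+81 = 729; mod 256 = 217 → d9.
Outer input = (K'⊕opad) ∥ inner = 8a 5c 5c 5c 5c ∥ d9.
Outer hash (tag): sum = 138+92+92+92+92+217 = 723; mod 256 = 211 → d3.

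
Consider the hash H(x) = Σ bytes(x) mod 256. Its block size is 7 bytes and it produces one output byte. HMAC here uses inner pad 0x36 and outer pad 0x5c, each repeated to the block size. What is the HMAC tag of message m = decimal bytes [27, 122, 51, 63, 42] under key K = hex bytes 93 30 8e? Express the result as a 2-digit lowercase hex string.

Key hex bytes 93 30 8e is 3 bytes ≤ B = 7; zero-pad to 7 bytes: K' = 93 30 8e 00 00 00 00.
K' ⊕ ipad = a5 06 b8 36 36 36 36.  K' ⊕ opad = cf 6c d2 5c 5c 5c 5c.
Inner input = (K'⊕ipad) ∥ m = a5 06 b8 36 36 36 36 ∥ 1b 7a 33 3f 2a.
Inner hash: sum = 165+6+184+54+54+54+54+27+122+51+63+42 = 876; mod 256 = 108 → 6c.
Outer input = (K'⊕opad) ∥ inner = cf 6c d2 5c 5c 5c 5c ∥ 6c.
Outer hash (tag): sum = 207+108+210+92+92+92+92+108 = 1001; mod 256 = 233 → e9.

e9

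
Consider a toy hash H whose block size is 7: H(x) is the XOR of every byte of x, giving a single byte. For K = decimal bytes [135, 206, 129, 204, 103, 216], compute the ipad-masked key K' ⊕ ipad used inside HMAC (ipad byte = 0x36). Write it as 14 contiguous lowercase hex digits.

Key decimal bytes [135, 206, 129, 204, 103, 216] = 87 ce 81 cc 67 d8 is 6 bytes ≤ B = 7; zero-pad to 7 bytes: K' = 87 ce 81 cc 67 d8 00.
XOR each byte with 0x36: 87⊕36=b1, ce⊕36=f8, 81⊕36=b7, cc⊕36=fa, 67⊕36=51, d8⊕36=ee, 00⊕36=36.

b1f8b7fa51ee36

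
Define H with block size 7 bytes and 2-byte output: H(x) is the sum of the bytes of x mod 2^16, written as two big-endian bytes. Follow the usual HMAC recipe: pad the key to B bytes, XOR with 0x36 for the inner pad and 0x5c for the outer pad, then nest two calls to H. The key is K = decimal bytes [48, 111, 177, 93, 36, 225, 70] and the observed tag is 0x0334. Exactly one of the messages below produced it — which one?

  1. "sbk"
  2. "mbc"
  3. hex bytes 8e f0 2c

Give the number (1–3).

3

Key decimal bytes [48, 111, 177, 93, 36, 225, 70] = 30 6f b1 5d 24 e1 46 is exactly B = 7 bytes: K' = 30 6f b1 5d 24 e1 46.
K' ⊕ ipad = 06 59 87 6b 12 d7 70; K' ⊕ opad = 6c 33 ed 01 78 bd 1a.
m1: inner = H(06 59 87 6b 12 d7 70 73 62 6b) = 03 ea; tag = H(6c 33 ed 01 78 bd 1a 03 ea) = 03c9
m2: inner = H(06 59 87 6b 12 d7 70 6d 62 63) = 03 dc; tag = H(6c 33 ed 01 78 bd 1a 03 dc) = 03bb
m3: inner = H(06 59 87 6b 12 d7 70 8e f0 2c) = 04 54; tag = H(6c 33 ed 01 78 bd 1a 04 54) = 0334 ← matches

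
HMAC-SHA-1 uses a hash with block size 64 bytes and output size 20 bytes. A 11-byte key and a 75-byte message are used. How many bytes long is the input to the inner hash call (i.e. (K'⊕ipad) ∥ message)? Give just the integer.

139

Key is 11 ≤ 64 bytes, zero-padded: |K'| = 64.
Inner input = (K'⊕ipad) ∥ m → 64 + 75 = 139 bytes.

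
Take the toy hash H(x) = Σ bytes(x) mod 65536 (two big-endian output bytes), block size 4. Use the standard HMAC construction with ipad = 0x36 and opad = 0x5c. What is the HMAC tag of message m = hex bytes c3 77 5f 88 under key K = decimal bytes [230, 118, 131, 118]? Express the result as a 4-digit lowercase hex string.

0217

Key decimal bytes [230, 118, 131, 118] = e6 76 83 76 is exactly B = 4 bytes: K' = e6 76 83 76.
K' ⊕ ipad = d0 40 b5 40.  K' ⊕ opad = ba 2a df 2a.
Inner input = (K'⊕ipad) ∥ m = d0 40 b5 40 ∥ c3 77 5f 88.
Inner hash: sum = 208+64+181+64+195+119+95+136 = 1062 → 04 26.
Outer input = (K'⊕opad) ∥ inner = ba 2a df 2a ∥ 04 26.
Outer hash (tag): sum = 186+42+223+42+4+38 = 535 → 02 17.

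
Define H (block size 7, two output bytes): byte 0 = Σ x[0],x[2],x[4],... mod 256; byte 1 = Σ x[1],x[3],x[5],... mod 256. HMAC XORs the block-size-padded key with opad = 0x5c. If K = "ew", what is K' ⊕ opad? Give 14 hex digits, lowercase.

Key "ew" = 65 77 is 2 bytes ≤ B = 7; zero-pad to 7 bytes: K' = 65 77 00 00 00 00 00.
XOR each byte with 0x5c: 65⊕5c=39, 77⊕5c=2b, 00⊕5c=5c, 00⊕5c=5c, 00⊕5c=5c, 00⊕5c=5c, 00⊕5c=5c.

392b5c5c5c5c5c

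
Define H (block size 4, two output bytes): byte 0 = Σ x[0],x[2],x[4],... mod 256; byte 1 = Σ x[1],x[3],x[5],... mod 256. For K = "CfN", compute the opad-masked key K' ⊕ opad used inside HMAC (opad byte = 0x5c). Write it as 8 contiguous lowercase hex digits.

Key "CfN" = 43 66 4e is 3 bytes ≤ B = 4; zero-pad to 4 bytes: K' = 43 66 4e 00.
XOR each byte with 0x5c: 43⊕5c=1f, 66⊕5c=3a, 4e⊕5c=12, 00⊕5c=5c.

1f3a125c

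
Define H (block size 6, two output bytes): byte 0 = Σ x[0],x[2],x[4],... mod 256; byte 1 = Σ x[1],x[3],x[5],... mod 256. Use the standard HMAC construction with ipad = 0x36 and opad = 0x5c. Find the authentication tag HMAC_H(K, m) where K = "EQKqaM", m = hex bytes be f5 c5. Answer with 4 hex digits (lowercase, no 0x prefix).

3769

Key "EQKqaM" = 45 51 4b 71 61 4d is exactly B = 6 bytes: K' = 45 51 4b 71 61 4d.
K' ⊕ ipad = 73 67 7d 47 57 7b.  K' ⊕ opad = 19 0d 17 2d 3d 11.
Inner input = (K'⊕ipad) ∥ m = 73 67 7d 47 57 7b ∥ be f5 c5.
Inner hash: even-index sum = 714 mod 256 = 202; odd-index sum = 542 mod 256 = 30 → ca 1e.
Outer input = (K'⊕opad) ∥ inner = 19 0d 17 2d 3d 11 ∥ ca 1e.
Outer hash (tag): even-index sum = 311 mod 256 = 55; odd-index sum = 105 mod 256 = 105 → 37 69.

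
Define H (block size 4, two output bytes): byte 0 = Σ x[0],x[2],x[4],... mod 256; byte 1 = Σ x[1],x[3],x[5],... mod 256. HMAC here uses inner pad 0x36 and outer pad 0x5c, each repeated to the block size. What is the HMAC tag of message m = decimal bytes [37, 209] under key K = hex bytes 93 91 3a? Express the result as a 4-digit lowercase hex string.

0bd7

Key hex bytes 93 91 3a is 3 bytes ≤ B = 4; zero-pad to 4 bytes: K' = 93 91 3a 00.
K' ⊕ ipad = a5 a7 0c 36.  K' ⊕ opad = cf cd 66 5c.
Inner input = (K'⊕ipad) ∥ m = a5 a7 0c 36 ∥ 25 d1.
Inner hash: even-index sum = 214 mod 256 = 214; odd-index sum = 430 mod 256 = 174 → d6 ae.
Outer input = (K'⊕opad) ∥ inner = cf cd 66 5c ∥ d6 ae.
Outer hash (tag): even-index sum = 523 mod 256 = 11; odd-index sum = 471 mod 256 = 215 → 0b d7.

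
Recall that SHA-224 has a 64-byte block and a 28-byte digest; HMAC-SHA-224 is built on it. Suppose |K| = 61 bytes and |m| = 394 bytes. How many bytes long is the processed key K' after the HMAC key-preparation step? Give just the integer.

Key is 61 ≤ 64 bytes, zero-padded: |K'| = 64.

64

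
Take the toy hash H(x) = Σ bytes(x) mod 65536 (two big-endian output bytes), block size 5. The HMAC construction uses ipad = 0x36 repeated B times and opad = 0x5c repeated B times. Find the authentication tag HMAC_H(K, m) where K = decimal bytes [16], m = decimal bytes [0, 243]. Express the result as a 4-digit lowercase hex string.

02ae

Key decimal bytes [16] = 10 is 1 byte ≤ B = 5; zero-pad to 5 bytes: K' = 10 00 00 00 00.
K' ⊕ ipad = 26 36 36 36 36.  K' ⊕ opad = 4c 5c 5c 5c 5c.
Inner input = (K'⊕ipad) ∥ m = 26 36 36 36 36 ∥ 00 f3.
Inner hash: sum = 38+54+54+54+54+0+243 = 497 → 01 f1.
Outer input = (K'⊕opad) ∥ inner = 4c 5c 5c 5c 5c ∥ 01 f1.
Outer hash (tag): sum = 76+92+92+92+92+1+241 = 686 → 02 ae.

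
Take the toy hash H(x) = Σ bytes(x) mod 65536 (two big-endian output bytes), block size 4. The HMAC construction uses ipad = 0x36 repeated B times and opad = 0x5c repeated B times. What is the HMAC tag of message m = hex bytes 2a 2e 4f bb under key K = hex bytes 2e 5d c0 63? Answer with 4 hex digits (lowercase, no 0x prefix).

0181

Key hex bytes 2e 5d c0 63 is exactly B = 4 bytes: K' = 2e 5d c0 63.
K' ⊕ ipad = 18 6b f6 55.  K' ⊕ opad = 72 01 9c 3f.
Inner input = (K'⊕ipad) ∥ m = 18 6b f6 55 ∥ 2a 2e 4f bb.
Inner hash: sum = 24+107+246+85+42+46+79+187 = 816 → 03 30.
Outer input = (K'⊕opad) ∥ inner = 72 01 9c 3f ∥ 03 30.
Outer hash (tag): sum = 114+1+156+63+3+48 = 385 → 01 81.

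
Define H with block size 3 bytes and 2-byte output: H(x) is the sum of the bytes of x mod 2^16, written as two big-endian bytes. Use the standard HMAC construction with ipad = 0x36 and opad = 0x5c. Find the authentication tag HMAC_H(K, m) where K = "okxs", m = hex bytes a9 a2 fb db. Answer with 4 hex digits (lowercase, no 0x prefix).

Key "okxs" = 6f 6b 78 73 is 4 bytes > B = 3, so hash it first: H(key) = 01 c5, then zero-pad to 3 bytes: K' = 01 c5 00.
K' ⊕ ipad = 37 f3 36.  K' ⊕ opad = 5d 99 5c.
Inner input = (K'⊕ipad) ∥ m = 37 f3 36 ∥ a9 a2 fb db.
Inner hash: sum = 55+243+54+169+162+251+219 = 1153 → 04 81.
Outer input = (K'⊕opad) ∥ inner = 5d 99 5c ∥ 04 81.
Outer hash (tag): sum = 93+153+92+4+129 = 471 → 01 d7.

01d7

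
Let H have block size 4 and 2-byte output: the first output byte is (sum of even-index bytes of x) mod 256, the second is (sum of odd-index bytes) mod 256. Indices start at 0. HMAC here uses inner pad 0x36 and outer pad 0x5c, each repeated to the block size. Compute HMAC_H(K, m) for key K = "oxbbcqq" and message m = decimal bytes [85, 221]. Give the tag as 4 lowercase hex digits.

7303

Key "oxbbcqq" = 6f 78 62 62 63 71 71 is 7 bytes > B = 4, so hash it first: H(key) = a5 4b, then zero-pad to 4 bytes: K' = a5 4b 00 00.
K' ⊕ ipad = 93 7d 36 36.  K' ⊕ opad = f9 17 5c 5c.
Inner input = (K'⊕ipad) ∥ m = 93 7d 36 36 ∥ 55 dd.
Inner hash: even-index sum = 286 mod 256 = 30; odd-index sum = 400 mod 256 = 144 → 1e 90.
Outer input = (K'⊕opad) ∥ inner = f9 17 5c 5c ∥ 1e 90.
Outer hash (tag): even-index sum = 371 mod 256 = 115; odd-index sum = 259 mod 256 = 3 → 73 03.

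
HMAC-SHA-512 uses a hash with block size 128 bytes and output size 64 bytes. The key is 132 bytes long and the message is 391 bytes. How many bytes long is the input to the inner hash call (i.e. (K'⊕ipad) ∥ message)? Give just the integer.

Key is 132 > 128 bytes, so it is hashed to 64 bytes then zero-padded to 128: |K'| = 128.
Inner input = (K'⊕ipad) ∥ m → 128 + 391 = 519 bytes.

519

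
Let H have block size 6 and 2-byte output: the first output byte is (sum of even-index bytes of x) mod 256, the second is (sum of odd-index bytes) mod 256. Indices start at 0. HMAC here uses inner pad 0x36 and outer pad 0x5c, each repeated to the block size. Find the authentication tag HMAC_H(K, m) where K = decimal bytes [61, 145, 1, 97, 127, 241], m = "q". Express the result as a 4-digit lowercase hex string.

dd7c

Key decimal bytes [61, 145, 1, 97, 127, 241] = 3d 91 01 61 7f f1 is exactly B = 6 bytes: K' = 3d 91 01 61 7f f1.
K' ⊕ ipad = 0b a7 37 57 49 c7.  K' ⊕ opad = 61 cd 5d 3d 23 ad.
Inner input = (K'⊕ipad) ∥ m = 0b a7 37 57 49 c7 ∥ 71.
Inner hash: even-index sum = 252 mod 256 = 252; odd-index sum = 453 mod 256 = 197 → fc c5.
Outer input = (K'⊕opad) ∥ inner = 61 cd 5d 3d 23 ad ∥ fc c5.
Outer hash (tag): even-index sum = 477 mod 256 = 221; odd-index sum = 636 mod 256 = 124 → dd 7c.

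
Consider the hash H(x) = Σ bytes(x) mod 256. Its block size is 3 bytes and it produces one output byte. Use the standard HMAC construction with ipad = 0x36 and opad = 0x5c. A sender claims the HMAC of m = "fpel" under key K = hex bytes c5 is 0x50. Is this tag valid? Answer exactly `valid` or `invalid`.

Key hex bytes c5 is 1 byte ≤ B = 3; zero-pad to 3 bytes: K' = c5 00 00.
K' ⊕ ipad = f3 36 36; K' ⊕ opad = 99 5c 5c.
Inner hash: sum = 243+54+54+102+112+101+108 = 774; mod 256 = 6 → 06.
Outer hash (recomputed tag): sum = 153+92+92+6 = 343; mod 256 = 87 → 57.
Recomputed tag = 57; claimed = 50 → mismatch.

invalid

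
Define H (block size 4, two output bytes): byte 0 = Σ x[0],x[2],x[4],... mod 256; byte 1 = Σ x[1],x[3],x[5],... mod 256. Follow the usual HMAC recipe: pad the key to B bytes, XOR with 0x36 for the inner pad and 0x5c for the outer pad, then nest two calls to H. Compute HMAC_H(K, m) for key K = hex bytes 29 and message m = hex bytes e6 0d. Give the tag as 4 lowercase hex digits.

Key hex bytes 29 is 1 byte ≤ B = 4; zero-pad to 4 bytes: K' = 29 00 00 00.
K' ⊕ ipad = 1f 36 36 36.  K' ⊕ opad = 75 5c 5c 5c.
Inner input = (K'⊕ipad) ∥ m = 1f 36 36 36 ∥ e6 0d.
Inner hash: even-index sum = 315 mod 256 = 59; odd-index sum = 121 mod 256 = 121 → 3b 79.
Outer input = (K'⊕opad) ∥ inner = 75 5c 5c 5c ∥ 3b 79.
Outer hash (tag): even-index sum = 268 mod 256 = 12; odd-index sum = 305 mod 256 = 49 → 0c 31.

0c31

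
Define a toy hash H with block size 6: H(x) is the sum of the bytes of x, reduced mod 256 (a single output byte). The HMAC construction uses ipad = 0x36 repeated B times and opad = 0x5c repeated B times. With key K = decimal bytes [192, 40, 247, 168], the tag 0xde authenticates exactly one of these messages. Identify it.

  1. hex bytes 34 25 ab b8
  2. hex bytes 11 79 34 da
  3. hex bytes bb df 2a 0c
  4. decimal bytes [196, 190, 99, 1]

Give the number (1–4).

Key decimal bytes [192, 40, 247, 168] = c0 28 f7 a8 is 4 bytes ≤ B = 6; zero-pad to 6 bytes: K' = c0 28 f7 a8 00 00.
K' ⊕ ipad = f6 1e c1 9e 36 36; K' ⊕ opad = 9c 74 ab f4 5c 5c.
m1: inner = H(f6 1e c1 9e 36 36 34 25 ab b8) = 9b; tag = H(9c 74 ab f4 5c 5c 9b) = 02
m2: inner = H(f6 1e c1 9e 36 36 11 79 34 da) = 77; tag = H(9c 74 ab f4 5c 5c 77) = de ← matches
m3: inner = H(f6 1e c1 9e 36 36 bb df 2a 0c) = af; tag = H(9c 74 ab f4 5c 5c af) = 16
m4: inner = H(f6 1e c1 9e 36 36 c4 be 63 01) = c5; tag = H(9c 74 ab f4 5c 5c c5) = 2c

2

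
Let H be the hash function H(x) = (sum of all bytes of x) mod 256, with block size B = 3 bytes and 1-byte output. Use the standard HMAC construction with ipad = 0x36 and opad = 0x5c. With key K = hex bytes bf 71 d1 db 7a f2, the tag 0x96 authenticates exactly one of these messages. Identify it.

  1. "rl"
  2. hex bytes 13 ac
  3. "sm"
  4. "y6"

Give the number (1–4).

Key hex bytes bf 71 d1 db 7a f2 is 6 bytes > B = 3, so hash it first: H(key) = 48, then zero-pad to 3 bytes: K' = 48 00 00.
K' ⊕ ipad = 7e 36 36; K' ⊕ opad = 14 5c 5c.
m1: inner = H(7e 36 36 72 6c) = c8; tag = H(14 5c 5c c8) = 94
m2: inner = H(7e 36 36 13 ac) = a9; tag = H(14 5c 5c a9) = 75
m3: inner = H(7e 36 36 73 6d) = ca; tag = H(14 5c 5c ca) = 96 ← matches
m4: inner = H(7e 36 36 79 36) = 99; tag = H(14 5c 5c 99) = 65

3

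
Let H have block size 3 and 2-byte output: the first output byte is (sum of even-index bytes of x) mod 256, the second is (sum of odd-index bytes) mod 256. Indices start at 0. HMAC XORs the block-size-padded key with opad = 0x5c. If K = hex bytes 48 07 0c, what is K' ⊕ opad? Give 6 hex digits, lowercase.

Key hex bytes 48 07 0c is exactly B = 3 bytes: K' = 48 07 0c.
XOR each byte with 0x5c: 48⊕5c=14, 07⊕5c=5b, 0c⊕5c=50.

145b50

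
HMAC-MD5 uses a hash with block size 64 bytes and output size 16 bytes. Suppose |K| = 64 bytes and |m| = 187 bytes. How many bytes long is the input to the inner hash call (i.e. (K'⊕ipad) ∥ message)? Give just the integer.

251

Key is 64 ≤ 64 bytes, zero-padded: |K'| = 64.
Inner input = (K'⊕ipad) ∥ m → 64 + 187 = 251 bytes.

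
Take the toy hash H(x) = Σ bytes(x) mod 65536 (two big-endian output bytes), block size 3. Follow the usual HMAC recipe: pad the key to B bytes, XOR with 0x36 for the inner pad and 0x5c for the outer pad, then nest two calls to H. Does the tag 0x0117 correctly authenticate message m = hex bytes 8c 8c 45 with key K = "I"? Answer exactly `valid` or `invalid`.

Key "I" = 49 is 1 byte ≤ B = 3; zero-pad to 3 bytes: K' = 49 00 00.
K' ⊕ ipad = 7f 36 36; K' ⊕ opad = 15 5c 5c.
Inner hash: sum = 127+54+54+140+140+69 = 584 → 02 48.
Outer hash (recomputed tag): sum = 21+92+92+2+72 = 279 → 01 17.
Recomputed tag = 0117; claimed = 0117 → match.

valid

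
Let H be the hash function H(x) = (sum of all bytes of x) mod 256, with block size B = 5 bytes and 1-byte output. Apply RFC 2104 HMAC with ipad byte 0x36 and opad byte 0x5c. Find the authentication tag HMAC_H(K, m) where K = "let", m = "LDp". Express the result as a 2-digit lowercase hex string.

Key "let" = 6c 65 74 is 3 bytes ≤ B = 5; zero-pad to 5 bytes: K' = 6c 65 74 00 00.
K' ⊕ ipad = 5a 53 42 36 36.  K' ⊕ opad = 30 39 28 5c 5c.
Inner input = (K'⊕ipad) ∥ m = 5a 53 42 36 36 ∥ 4c 44 70.
Inner hash: sum = 90+83+66+54+54+76+68+112 = 603; mod 256 = 91 → 5b.
Outer input = (K'⊕opad) ∥ inner = 30 39 28 5c 5c ∥ 5b.
Outer hash (tag): sum = 48+57+40+92+92+91 = 420; mod 256 = 164 → a4.

a4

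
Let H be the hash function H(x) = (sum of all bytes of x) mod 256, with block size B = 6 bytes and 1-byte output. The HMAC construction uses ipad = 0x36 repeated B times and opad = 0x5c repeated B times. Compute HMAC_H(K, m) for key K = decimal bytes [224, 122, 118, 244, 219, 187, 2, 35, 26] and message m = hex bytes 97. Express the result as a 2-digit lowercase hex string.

Key decimal bytes [224, 122, 118, 244, 219, 187, 2, 35, 26] = e0 7a 76 f4 db bb 02 23 1a is 9 bytes > B = 6, so hash it first: H(key) = 99, then zero-pad to 6 bytes: K' = 99 00 00 00 00 00.
K' ⊕ ipad = af 36 36 36 36 36.  K' ⊕ opad = c5 5c 5c 5c 5c 5c.
Inner input = (K'⊕ipad) ∥ m = af 36 36 36 36 36 ∥ 97.
Inner hash: sum = 175+54+54+54+54+54+151 = 596; mod 256 = 84 → 54.
Outer input = (K'⊕opad) ∥ inner = c5 5c 5c 5c 5c 5c ∥ 54.
Outer hash (tag): sum = 197+92+92+92+92+92+84 = 741; mod 256 = 229 → e5.

e5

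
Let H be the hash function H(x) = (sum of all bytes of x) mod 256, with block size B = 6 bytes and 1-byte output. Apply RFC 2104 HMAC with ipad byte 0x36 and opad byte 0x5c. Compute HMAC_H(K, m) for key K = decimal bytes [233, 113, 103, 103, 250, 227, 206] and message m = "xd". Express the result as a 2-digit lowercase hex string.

2a

Key decimal bytes [233, 113, 103, 103, 250, 227, 206] = e9 71 67 67 fa e3 ce is 7 bytes > B = 6, so hash it first: H(key) = d3, then zero-pad to 6 bytes: K' = d3 00 00 00 00 00.
K' ⊕ ipad = e5 36 36 36 36 36.  K' ⊕ opad = 8f 5c 5c 5c 5c 5c.
Inner input = (K'⊕ipad) ∥ m = e5 36 36 36 36 36 ∥ 78 64.
Inner hash: sum = 229+54+54+54+54+54+120+100 = 719; mod 256 = 207 → cf.
Outer input = (K'⊕opad) ∥ inner = 8f 5c 5c 5c 5c 5c ∥ cf.
Outer hash (tag): sum = 143+92+92+92+92+92+207 = 810; mod 256 = 42 → 2a.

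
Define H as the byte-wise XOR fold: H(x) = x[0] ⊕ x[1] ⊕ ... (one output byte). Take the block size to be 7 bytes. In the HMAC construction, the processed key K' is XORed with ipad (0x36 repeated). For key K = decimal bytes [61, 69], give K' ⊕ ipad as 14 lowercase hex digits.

Key decimal bytes [61, 69] = 3d 45 is 2 bytes ≤ B = 7; zero-pad to 7 bytes: K' = 3d 45 00 00 00 00 00.
XOR each byte with 0x36: 3d⊕36=0b, 45⊕36=73, 00⊕36=36, 00⊕36=36, 00⊕36=36, 00⊕36=36, 00⊕36=36.

0b733636363636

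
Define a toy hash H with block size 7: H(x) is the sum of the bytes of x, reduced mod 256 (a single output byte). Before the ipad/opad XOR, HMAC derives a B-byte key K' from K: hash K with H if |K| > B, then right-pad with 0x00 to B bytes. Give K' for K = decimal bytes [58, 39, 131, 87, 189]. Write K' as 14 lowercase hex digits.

3a278357bd0000

Key decimal bytes [58, 39, 131, 87, 189] = 3a 27 83 57 bd is 5 bytes ≤ B = 7; zero-pad to 7 bytes: K' = 3a 27 83 57 bd 00 00.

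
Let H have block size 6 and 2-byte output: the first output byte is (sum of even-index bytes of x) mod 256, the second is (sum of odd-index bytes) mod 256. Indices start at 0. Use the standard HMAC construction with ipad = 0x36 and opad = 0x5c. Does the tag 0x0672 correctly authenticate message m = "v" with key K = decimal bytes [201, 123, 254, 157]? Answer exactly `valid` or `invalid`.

Key decimal bytes [201, 123, 254, 157] = c9 7b fe 9d is 4 bytes ≤ B = 6; zero-pad to 6 bytes: K' = c9 7b fe 9d 00 00.
K' ⊕ ipad = ff 4d c8 ab 36 36; K' ⊕ opad = 95 27 a2 c1 5c 5c.
Inner hash: even-index sum = 627 mod 256 = 115; odd-index sum = 302 mod 256 = 46 → 73 2e.
Outer hash (recomputed tag): even-index sum = 518 mod 256 = 6; odd-index sum = 370 mod 256 = 114 → 06 72.
Recomputed tag = 0672; claimed = 0672 → match.

valid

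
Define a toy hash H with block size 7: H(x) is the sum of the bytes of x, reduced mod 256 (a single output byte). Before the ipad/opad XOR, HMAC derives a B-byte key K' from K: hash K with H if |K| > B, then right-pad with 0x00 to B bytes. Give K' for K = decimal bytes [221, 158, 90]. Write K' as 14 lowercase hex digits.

dd9e5a00000000

Key decimal bytes [221, 158, 90] = dd 9e 5a is 3 bytes ≤ B = 7; zero-pad to 7 bytes: K' = dd 9e 5a 00 00 00 00.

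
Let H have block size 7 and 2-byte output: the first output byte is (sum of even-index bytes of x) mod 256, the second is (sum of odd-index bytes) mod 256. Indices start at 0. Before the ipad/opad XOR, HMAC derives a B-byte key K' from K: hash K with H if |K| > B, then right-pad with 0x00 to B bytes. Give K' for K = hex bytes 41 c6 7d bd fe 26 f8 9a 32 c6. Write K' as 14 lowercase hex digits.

|K| = 10 > B = 7, so first hash the key.
H(K): even-index sum = 742 mod 256 = 230; odd-index sum = 777 mod 256 = 9 → e6 09.
Zero-pad H(K) = e6 09 to 7 bytes: K' = e6 09 00 00 00 00 00.

e6090000000000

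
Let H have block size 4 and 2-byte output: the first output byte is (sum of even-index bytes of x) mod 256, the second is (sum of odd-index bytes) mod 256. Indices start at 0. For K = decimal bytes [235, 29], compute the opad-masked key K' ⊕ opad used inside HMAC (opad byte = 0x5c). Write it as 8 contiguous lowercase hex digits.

Key decimal bytes [235, 29] = eb 1d is 2 bytes ≤ B = 4; zero-pad to 4 bytes: K' = eb 1d 00 00.
XOR each byte with 0x5c: eb⊕5c=b7, 1d⊕5c=41, 00⊕5c=5c, 00⊕5c=5c.

b7415c5c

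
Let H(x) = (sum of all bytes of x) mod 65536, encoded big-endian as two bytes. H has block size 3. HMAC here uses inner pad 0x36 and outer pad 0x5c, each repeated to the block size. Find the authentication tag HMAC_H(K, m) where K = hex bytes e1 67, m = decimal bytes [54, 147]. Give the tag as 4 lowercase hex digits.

017d

Key hex bytes e1 67 is 2 bytes ≤ B = 3; zero-pad to 3 bytes: K' = e1 67 00.
K' ⊕ ipad = d7 51 36.  K' ⊕ opad = bd 3b 5c.
Inner input = (K'⊕ipad) ∥ m = d7 51 36 ∥ 36 93.
Inner hash: sum = 215+81+54+54+147 = 551 → 02 27.
Outer input = (K'⊕opad) ∥ inner = bd 3b 5c ∥ 02 27.
Outer hash (tag): sum = 189+59+92+2+39 = 381 → 01 7d.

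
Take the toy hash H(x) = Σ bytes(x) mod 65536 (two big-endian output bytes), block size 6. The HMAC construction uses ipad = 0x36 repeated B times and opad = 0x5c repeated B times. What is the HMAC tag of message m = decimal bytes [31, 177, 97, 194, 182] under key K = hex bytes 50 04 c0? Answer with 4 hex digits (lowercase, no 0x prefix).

Key hex bytes 50 04 c0 is 3 bytes ≤ B = 6; zero-pad to 6 bytes: K' = 50 04 c0 00 00 00.
K' ⊕ ipad = 66 32 f6 36 36 36.  K' ⊕ opad = 0c 58 9c 5c 5c 5c.
Inner input = (K'⊕ipad) ∥ m = 66 32 f6 36 36 36 ∥ 1f b1 61 c2 b6.
Inner hash: sum = 102+50+246+54+54+54+31+177+97+194+182 = 1241 → 04 d9.
Outer input = (K'⊕opad) ∥ inner = 0c 58 9c 5c 5c 5c ∥ 04 d9.
Outer hash (tag): sum = 12+88+156+92+92+92+4+217 = 753 → 02 f1.

02f1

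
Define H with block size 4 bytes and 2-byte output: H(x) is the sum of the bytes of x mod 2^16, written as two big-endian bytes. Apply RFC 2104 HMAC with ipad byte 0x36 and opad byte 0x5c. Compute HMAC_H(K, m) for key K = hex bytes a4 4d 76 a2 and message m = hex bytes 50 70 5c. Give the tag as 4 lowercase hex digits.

Key hex bytes a4 4d 76 a2 is exactly B = 4 bytes: K' = a4 4d 76 a2.
K' ⊕ ipad = 92 7b 40 94.  K' ⊕ opad = f8 11 2a fe.
Inner input = (K'⊕ipad) ∥ m = 92 7b 40 94 ∥ 50 70 5c.
Inner hash: sum = 146+123+64+148+80+112+92 = 765 → 02 fd.
Outer input = (K'⊕opad) ∥ inner = f8 11 2a fe ∥ 02 fd.
Outer hash (tag): sum = 248+17+42+254+2+253 = 816 → 03 30.

0330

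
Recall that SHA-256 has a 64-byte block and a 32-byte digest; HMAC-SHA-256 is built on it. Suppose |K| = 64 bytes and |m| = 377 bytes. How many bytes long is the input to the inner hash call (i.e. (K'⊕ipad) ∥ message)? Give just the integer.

Key is 64 ≤ 64 bytes, zero-padded: |K'| = 64.
Inner input = (K'⊕ipad) ∥ m → 64 + 377 = 441 bytes.

441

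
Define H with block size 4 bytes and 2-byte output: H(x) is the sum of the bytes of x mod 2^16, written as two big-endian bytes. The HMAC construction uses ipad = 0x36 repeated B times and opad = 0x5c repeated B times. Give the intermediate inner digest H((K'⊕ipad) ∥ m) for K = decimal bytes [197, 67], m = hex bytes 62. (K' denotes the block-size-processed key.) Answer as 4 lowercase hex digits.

0236

Key decimal bytes [197, 67] = c5 43 is 2 bytes ≤ B = 4; zero-pad to 4 bytes: K' = c5 43 00 00.
K' ⊕ ipad = f3 75 36 36.
Inner input = f3 75 36 36 ∥ 62.
Inner hash: sum = 243+117+54+54+98 = 566 → 02 36.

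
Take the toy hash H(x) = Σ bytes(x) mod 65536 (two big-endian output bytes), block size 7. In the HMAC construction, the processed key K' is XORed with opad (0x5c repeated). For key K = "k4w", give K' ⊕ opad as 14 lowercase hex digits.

Key "k4w" = 6b 34 77 is 3 bytes ≤ B = 7; zero-pad to 7 bytes: K' = 6b 34 77 00 00 00 00.
XOR each byte with 0x5c: 6b⊕5c=37, 34⊕5c=68, 77⊕5c=2b, 00⊕5c=5c, 00⊕5c=5c, 00⊕5c=5c, 00⊕5c=5c.

37682b5c5c5c5c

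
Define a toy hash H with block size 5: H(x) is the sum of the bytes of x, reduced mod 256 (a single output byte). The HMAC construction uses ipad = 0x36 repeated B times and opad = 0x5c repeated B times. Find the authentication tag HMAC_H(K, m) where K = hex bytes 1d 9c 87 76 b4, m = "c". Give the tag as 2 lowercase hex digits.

99

Key hex bytes 1d 9c 87 76 b4 is exactly B = 5 bytes: K' = 1d 9c 87 76 b4.
K' ⊕ ipad = 2b aa b1 40 82.  K' ⊕ opad = 41 c0 db 2a e8.
Inner input = (K'⊕ipad) ∥ m = 2b aa b1 40 82 ∥ 63.
Inner hash: sum = 43+170+177+64+130+99 = 683; mod 256 = 171 → ab.
Outer input = (K'⊕opad) ∥ inner = 41 c0 db 2a e8 ∥ ab.
Outer hash (tag): sum = 65+192+219+42+232+171 = 921; mod 256 = 153 → 99.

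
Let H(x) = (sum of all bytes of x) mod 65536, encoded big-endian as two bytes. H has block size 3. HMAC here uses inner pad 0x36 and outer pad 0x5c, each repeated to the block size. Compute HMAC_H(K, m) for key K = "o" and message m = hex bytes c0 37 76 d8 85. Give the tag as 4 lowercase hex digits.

Key "o" = 6f is 1 byte ≤ B = 3; zero-pad to 3 bytes: K' = 6f 00 00.
K' ⊕ ipad = 59 36 36.  K' ⊕ opad = 33 5c 5c.
Inner input = (K'⊕ipad) ∥ m = 59 36 36 ∥ c0 37 76 d8 85.
Inner hash: sum = 89+54+54+192+55+118+216+133 = 911 → 03 8f.
Outer input = (K'⊕opad) ∥ inner = 33 5c 5c ∥ 03 8f.
Outer hash (tag): sum = 51+92+92+3+143 = 381 → 01 7d.

017d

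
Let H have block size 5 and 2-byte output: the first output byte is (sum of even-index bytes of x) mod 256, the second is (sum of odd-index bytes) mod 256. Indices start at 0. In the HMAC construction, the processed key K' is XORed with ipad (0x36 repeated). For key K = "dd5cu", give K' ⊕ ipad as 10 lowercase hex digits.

Key "dd5cu" = 64 64 35 63 75 is exactly B = 5 bytes: K' = 64 64 35 63 75.
XOR each byte with 0x36: 64⊕36=52, 64⊕36=52, 35⊕36=03, 63⊕36=55, 75⊕36=43.

5252035543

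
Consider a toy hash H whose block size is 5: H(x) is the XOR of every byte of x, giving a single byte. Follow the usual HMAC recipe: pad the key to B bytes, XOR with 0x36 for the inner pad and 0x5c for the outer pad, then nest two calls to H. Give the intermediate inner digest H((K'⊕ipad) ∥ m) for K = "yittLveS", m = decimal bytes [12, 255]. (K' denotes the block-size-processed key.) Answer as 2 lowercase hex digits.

Key "yittLveS" = 79 69 74 74 4c 76 65 53 is 8 bytes > B = 5, so hash it first: H(key) = 1c, then zero-pad to 5 bytes: K' = 1c 00 00 00 00.
K' ⊕ ipad = 2a 36 36 36 36.
Inner input = 2a 36 36 36 36 ∥ 0c ff.
Inner hash: XOR 2a⊕36⊕36⊕36⊕36⊕0c⊕ff = d9.

d9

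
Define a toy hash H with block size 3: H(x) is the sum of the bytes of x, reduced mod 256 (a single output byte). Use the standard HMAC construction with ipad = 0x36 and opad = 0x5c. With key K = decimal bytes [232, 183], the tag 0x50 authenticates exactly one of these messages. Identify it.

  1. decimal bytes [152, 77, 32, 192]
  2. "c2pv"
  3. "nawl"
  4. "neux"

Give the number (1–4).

4

Key decimal bytes [232, 183] = e8 b7 is 2 bytes ≤ B = 3; zero-pad to 3 bytes: K' = e8 b7 00.
K' ⊕ ipad = de 81 36; K' ⊕ opad = b4 eb 5c.
m1: inner = H(de 81 36 98 4d 20 c0) = 5a; tag = H(b4 eb 5c 5a) = 55
m2: inner = H(de 81 36 63 32 70 76) = 10; tag = H(b4 eb 5c 10) = 0b
m3: inner = H(de 81 36 6e 61 77 6c) = 47; tag = H(b4 eb 5c 47) = 42
m4: inner = H(de 81 36 6e 65 75 78) = 55; tag = H(b4 eb 5c 55) = 50 ← matches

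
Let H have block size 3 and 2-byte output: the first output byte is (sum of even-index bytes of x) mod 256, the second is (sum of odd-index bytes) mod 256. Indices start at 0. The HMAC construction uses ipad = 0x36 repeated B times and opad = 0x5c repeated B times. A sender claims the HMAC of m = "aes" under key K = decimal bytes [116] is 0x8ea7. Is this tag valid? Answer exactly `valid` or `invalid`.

Key decimal bytes [116] = 74 is 1 byte ≤ B = 3; zero-pad to 3 bytes: K' = 74 00 00.
K' ⊕ ipad = 42 36 36; K' ⊕ opad = 28 5c 5c.
Inner hash: even-index sum = 221 mod 256 = 221; odd-index sum = 266 mod 256 = 10 → dd 0a.
Outer hash (recomputed tag): even-index sum = 142 mod 256 = 142; odd-index sum = 313 mod 256 = 57 → 8e 39.
Recomputed tag = 8e39; claimed = 8ea7 → mismatch.

invalid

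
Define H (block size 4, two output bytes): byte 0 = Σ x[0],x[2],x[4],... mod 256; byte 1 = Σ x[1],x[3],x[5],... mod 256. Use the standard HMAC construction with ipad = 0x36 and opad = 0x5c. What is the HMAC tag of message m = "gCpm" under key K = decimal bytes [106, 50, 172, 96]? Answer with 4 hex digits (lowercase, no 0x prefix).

Key decimal bytes [106, 50, 172, 96] = 6a 32 ac 60 is exactly B = 4 bytes: K' = 6a 32 ac 60.
K' ⊕ ipad = 5c 04 9a 56.  K' ⊕ opad = 36 6e f0 3c.
Inner input = (K'⊕ipad) ∥ m = 5c 04 9a 56 ∥ 67 43 70 6d.
Inner hash: even-index sum = 461 mod 256 = 205; odd-index sum = 266 mod 256 = 10 → cd 0a.
Outer input = (K'⊕opad) ∥ inner = 36 6e f0 3c ∥ cd 0a.
Outer hash (tag): even-index sum = 499 mod 256 = 243; odd-index sum = 180 mod 256 = 180 → f3 b4.

f3b4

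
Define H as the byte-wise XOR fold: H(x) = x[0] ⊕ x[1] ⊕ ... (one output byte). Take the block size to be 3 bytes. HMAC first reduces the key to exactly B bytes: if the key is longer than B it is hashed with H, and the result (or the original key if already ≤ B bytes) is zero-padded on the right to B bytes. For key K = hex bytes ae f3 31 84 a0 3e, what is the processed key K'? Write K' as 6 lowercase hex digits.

760000

|K| = 6 > B = 3, so first hash the key.
H(K): XOR ae⊕f3⊕31⊕84⊕a0⊕3e = 76.
Zero-pad H(K) = 76 to 3 bytes: K' = 76 00 00.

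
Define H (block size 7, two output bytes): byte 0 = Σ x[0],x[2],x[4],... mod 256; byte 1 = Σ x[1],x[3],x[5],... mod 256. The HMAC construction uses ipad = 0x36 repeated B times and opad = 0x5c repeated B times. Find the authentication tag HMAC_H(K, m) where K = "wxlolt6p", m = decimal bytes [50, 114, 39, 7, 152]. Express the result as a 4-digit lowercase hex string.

Key "wxlolt6p" = 77 78 6c 6f 6c 74 36 70 is 8 bytes > B = 7, so hash it first: H(key) = 85 cb, then zero-pad to 7 bytes: K' = 85 cb 00 00 00 00 00.
K' ⊕ ipad = b3 fd 36 36 36 36 36.  K' ⊕ opad = d9 97 5c 5c 5c 5c 5c.
Inner input = (K'⊕ipad) ∥ m = b3 fd 36 36 36 36 36 ∥ 32 72 27 07 98.
Inner hash: even-index sum = 462 mod 256 = 206; odd-index sum = 602 mod 256 = 90 → ce 5a.
Outer input = (K'⊕opad) ∥ inner = d9 97 5c 5c 5c 5c 5c ∥ ce 5a.
Outer hash (tag): even-index sum = 583 mod 256 = 71; odd-index sum = 541 mod 256 = 29 → 47 1d.

471d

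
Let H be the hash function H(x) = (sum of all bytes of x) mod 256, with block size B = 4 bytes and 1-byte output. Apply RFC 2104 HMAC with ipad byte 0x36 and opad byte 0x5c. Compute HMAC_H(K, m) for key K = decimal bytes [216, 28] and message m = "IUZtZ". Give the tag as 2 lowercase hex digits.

Key decimal bytes [216, 28] = d8 1c is 2 bytes ≤ B = 4; zero-pad to 4 bytes: K' = d8 1c 00 00.
K' ⊕ ipad = ee 2a 36 36.  K' ⊕ opad = 84 40 5c 5c.
Inner input = (K'⊕ipad) ∥ m = ee 2a 36 36 ∥ 49 55 5a 74 5a.
Inner hash: sum = 238+42+54+54+73+85+90+116+90 = 842; mod 256 = 74 → 4a.
Outer input = (K'⊕opad) ∥ inner = 84 40 5c 5c ∥ 4a.
Outer hash (tag): sum = 132+64+92+92+74 = 454; mod 256 = 198 → c6.

c6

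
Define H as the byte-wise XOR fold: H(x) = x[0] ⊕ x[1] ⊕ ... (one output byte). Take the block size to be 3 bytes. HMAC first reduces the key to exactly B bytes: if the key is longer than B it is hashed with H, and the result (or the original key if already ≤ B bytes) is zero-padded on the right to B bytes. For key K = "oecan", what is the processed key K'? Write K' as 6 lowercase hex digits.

|K| = 5 > B = 3, so first hash the key.
H(K): XOR 6f⊕65⊕63⊕61⊕6e = 66.
Zero-pad H(K) = 66 to 3 bytes: K' = 66 00 00.

660000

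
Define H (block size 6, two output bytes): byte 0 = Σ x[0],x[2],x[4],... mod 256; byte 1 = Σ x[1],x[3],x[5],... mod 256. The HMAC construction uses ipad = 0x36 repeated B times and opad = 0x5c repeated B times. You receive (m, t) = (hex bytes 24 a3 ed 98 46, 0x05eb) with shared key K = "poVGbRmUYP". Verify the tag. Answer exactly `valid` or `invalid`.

Key "poVGbRmUYP" = 70 6f 56 47 62 52 6d 55 59 50 is 10 bytes > B = 6, so hash it first: H(key) = ee ad, then zero-pad to 6 bytes: K' = ee ad 00 00 00 00.
K' ⊕ ipad = d8 9b 36 36 36 36; K' ⊕ opad = b2 f1 5c 5c 5c 5c.
Inner hash: even-index sum = 667 mod 256 = 155; odd-index sum = 578 mod 256 = 66 → 9b 42.
Outer hash (recomputed tag): even-index sum = 517 mod 256 = 5; odd-index sum = 491 mod 256 = 235 → 05 eb.
Recomputed tag = 05eb; claimed = 05eb → match.

valid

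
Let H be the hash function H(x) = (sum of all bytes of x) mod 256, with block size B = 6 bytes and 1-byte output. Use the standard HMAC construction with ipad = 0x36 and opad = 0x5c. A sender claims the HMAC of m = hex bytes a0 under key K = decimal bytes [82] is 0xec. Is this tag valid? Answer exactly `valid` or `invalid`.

valid

Key decimal bytes [82] = 52 is 1 byte ≤ B = 6; zero-pad to 6 bytes: K' = 52 00 00 00 00 00.
K' ⊕ ipad = 64 36 36 36 36 36; K' ⊕ opad = 0e 5c 5c 5c 5c 5c.
Inner hash: sum = 100+54+54+54+54+54+160 = 530; mod 256 = 18 → 12.
Outer hash (recomputed tag): sum = 14+92+92+92+92+92+18 = 492; mod 256 = 236 → ec.
Recomputed tag = ec; claimed = ec → match.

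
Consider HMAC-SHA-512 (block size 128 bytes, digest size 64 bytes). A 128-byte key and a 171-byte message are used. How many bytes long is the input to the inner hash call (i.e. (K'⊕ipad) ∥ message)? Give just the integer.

Key is 128 ≤ 128 bytes, zero-padded: |K'| = 128.
Inner input = (K'⊕ipad) ∥ m → 128 + 171 = 299 bytes.

299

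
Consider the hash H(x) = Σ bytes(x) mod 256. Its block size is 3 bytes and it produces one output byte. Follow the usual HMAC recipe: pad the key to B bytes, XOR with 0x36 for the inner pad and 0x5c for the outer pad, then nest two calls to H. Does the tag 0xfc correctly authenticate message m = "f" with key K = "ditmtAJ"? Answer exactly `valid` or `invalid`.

invalid

Key "ditmtAJ" = 64 69 74 6d 74 41 4a is 7 bytes > B = 3, so hash it first: H(key) = ad, then zero-pad to 3 bytes: K' = ad 00 00.
K' ⊕ ipad = 9b 36 36; K' ⊕ opad = f1 5c 5c.
Inner hash: sum = 155+54+54+102 = 365; mod 256 = 109 → 6d.
Outer hash (recomputed tag): sum = 241+92+92+109 = 534; mod 256 = 22 → 16.
Recomputed tag = 16; claimed = fc → mismatch.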